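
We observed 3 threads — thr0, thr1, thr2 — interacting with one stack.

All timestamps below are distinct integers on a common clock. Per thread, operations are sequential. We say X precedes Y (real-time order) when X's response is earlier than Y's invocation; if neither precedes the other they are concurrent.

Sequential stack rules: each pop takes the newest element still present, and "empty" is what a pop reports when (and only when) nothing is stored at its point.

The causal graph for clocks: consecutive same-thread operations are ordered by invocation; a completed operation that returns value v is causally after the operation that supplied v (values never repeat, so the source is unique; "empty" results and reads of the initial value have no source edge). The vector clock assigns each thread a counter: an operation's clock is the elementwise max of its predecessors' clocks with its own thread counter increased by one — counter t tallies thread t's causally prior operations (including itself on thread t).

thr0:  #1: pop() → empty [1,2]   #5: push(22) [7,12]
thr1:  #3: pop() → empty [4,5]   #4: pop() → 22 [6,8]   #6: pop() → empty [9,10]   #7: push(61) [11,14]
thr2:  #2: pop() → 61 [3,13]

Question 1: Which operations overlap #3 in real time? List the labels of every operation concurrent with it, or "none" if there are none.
#2

overlap test against #3 [4,5]: concurrent iff the interval meets 4..5
#1 [1,2]: before
#2 [3,13]: concurrent
#4 [6,8]: after
#5 [7,12]: after
#6 [9,10]: after
#7 [11,14]: after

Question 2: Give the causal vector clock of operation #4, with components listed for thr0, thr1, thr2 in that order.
(2, 2, 0)

root op #3, invoked 4: fresh clock plus thr1's own tick → (0, 1, 0)
root op #1, invoked 1: fresh clock plus thr0's own tick → (1, 0, 0)
#5 (invocation 7): componentwise max over VC(#1)=(1, 0, 0), +1 at thr0, giving (2, 0, 0)
#4 (invocation 6): componentwise max over VC(#3)=(0, 1, 0), VC(#5)=(2, 0, 0), +1 at thr1, giving (2, 2, 0)
#6 (invocation 9): componentwise max over VC(#4)=(2, 2, 0), +1 at thr1, giving (2, 3, 0)
#7 (invocation 11): componentwise max over VC(#6)=(2, 3, 0), +1 at thr1, giving (2, 4, 0)
#2 (invocation 3): componentwise max over VC(#7)=(2, 4, 0), +1 at thr2, giving (2, 4, 1)
target: VC(#4) = (2, 2, 0)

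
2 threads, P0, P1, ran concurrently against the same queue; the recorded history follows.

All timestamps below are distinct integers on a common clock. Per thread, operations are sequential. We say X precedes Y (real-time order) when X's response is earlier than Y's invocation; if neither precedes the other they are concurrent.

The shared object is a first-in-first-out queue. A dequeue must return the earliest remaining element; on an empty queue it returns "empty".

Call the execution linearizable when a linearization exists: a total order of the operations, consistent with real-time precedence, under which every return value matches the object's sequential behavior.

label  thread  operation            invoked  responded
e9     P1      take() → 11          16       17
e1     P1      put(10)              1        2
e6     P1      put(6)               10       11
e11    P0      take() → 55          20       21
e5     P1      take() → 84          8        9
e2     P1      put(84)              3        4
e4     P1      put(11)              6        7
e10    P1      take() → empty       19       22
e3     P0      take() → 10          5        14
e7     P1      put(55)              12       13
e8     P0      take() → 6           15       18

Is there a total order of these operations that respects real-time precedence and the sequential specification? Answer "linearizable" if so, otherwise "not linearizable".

linearizable

a witness: e1, e2, e3, e4, e5, e6, e7, e9, e8, e11, e10
step 1: e1 put(10) — queue <10>
step 2: e2 put(84) — queue <10,84>
step 3: e3 take() → 10 — queue <84>
step 4: e4 put(11) — queue <84,11>
step 5: e5 take() → 84 — queue <11>
step 6: e6 put(6) — queue <11,6>
step 7: e7 put(55) — queue <11,6,55>
step 8: e9 take() → 11 — queue <6,55>
step 9: e8 take() → 6 — queue <55>
step 10: e11 take() → 55 — queue <>
step 11: e10 take() → empty — queue <>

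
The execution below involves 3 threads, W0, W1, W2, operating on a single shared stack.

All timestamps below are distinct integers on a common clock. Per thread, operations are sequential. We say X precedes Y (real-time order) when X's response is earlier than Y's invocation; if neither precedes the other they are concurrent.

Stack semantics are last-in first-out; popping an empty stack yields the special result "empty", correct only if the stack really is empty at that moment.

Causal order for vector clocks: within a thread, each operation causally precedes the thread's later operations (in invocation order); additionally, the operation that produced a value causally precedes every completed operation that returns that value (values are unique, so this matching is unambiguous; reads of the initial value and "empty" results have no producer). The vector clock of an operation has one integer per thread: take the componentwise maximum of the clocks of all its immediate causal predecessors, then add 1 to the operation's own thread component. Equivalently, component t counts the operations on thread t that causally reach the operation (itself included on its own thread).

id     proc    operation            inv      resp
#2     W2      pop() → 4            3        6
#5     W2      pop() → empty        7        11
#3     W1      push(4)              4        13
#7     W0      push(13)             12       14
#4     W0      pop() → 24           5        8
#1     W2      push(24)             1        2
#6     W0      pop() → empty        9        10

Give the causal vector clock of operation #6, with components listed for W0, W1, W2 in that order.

(2, 0, 1)

#1 (invocation 1): nothing precedes it; W2's component alone gives (0, 0, 1)
#3 (invocation 4): nothing precedes it; W1's component alone gives (0, 1, 0)
#4, invoked 5, takes VC(#1)=(0, 0, 1) under max, adds 1 for W0 → (1, 0, 1)
#2, invoked 3, takes VC(#1)=(0, 0, 1), VC(#3)=(0, 1, 0) under max, adds 1 for W2 → (0, 1, 2)
#6, invoked 9, takes VC(#4)=(1, 0, 1) under max, adds 1 for W0 → (2, 0, 1)
#5, invoked 7, takes VC(#2)=(0, 1, 2) under max, adds 1 for W2 → (0, 1, 3)
#7, invoked 12, takes VC(#6)=(2, 0, 1) under max, adds 1 for W0 → (3, 0, 1)
target: VC(#6) = (2, 0, 1)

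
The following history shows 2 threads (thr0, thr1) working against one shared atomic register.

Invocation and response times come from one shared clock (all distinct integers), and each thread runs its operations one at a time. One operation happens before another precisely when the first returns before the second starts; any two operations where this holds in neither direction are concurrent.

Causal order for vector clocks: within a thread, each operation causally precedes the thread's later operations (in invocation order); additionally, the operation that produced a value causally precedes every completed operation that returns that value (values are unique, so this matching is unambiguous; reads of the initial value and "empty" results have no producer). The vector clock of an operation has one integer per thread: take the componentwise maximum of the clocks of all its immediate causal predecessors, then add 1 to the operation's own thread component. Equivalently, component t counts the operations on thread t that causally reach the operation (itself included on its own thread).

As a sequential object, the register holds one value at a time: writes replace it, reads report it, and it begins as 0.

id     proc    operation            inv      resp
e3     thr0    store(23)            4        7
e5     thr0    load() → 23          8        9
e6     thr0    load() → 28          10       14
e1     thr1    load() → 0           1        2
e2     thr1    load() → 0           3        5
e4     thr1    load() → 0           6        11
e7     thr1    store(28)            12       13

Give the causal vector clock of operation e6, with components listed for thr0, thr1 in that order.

no predecessors for e1 (invoked 1): thr1 increments from zero → (0, 1)
no predecessors for e3 (invoked 4): thr0 increments from zero → (1, 0)
merge at e2 (invoked 3): VC(e1)=(0, 1), own-thread bump on thr1 → (0, 2)
merge at e5 (invoked 8): VC(e3)=(1, 0), own-thread bump on thr0 → (2, 0)
merge at e4 (invoked 6): VC(e2)=(0, 2), own-thread bump on thr1 → (0, 3)
merge at e7 (invoked 12): VC(e4)=(0, 3), own-thread bump on thr1 → (0, 4)
merge at e6 (invoked 10): VC(e5)=(2, 0), VC(e7)=(0, 4), own-thread bump on thr0 → (3, 4)
target: VC(e6) = (3, 4)

(3, 4)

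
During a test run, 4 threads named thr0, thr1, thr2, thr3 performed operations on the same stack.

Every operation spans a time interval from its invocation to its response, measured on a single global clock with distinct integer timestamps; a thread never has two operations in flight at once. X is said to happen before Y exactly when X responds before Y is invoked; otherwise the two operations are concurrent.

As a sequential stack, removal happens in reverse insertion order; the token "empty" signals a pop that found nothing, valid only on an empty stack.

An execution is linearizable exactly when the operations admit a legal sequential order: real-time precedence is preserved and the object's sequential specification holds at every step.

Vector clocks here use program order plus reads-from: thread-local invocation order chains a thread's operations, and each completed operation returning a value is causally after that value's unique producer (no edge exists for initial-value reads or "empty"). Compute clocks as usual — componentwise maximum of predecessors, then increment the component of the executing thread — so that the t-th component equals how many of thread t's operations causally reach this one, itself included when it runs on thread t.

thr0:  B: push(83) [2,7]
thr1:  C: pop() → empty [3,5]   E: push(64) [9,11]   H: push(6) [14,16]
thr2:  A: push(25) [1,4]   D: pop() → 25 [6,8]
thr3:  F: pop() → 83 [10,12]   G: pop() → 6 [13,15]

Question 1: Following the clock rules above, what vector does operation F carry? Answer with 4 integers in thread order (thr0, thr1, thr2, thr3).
A, invoked 1, has no incoming edges; only thr2's bump applies → (0, 0, 1, 0)
C, invoked 3, has no incoming edges; only thr1's bump applies → (0, 1, 0, 0)
B, invoked 2, has no incoming edges; only thr0's bump applies → (1, 0, 0, 0)
D (invocation 6): componentwise max over VC(A)=(0, 0, 1, 0), +1 at thr2, giving (0, 0, 2, 0)
E (invocation 9): componentwise max over VC(C)=(0, 1, 0, 0), +1 at thr1, giving (0, 2, 0, 0)
F (invocation 10): componentwise max over VC(B)=(1, 0, 0, 0), +1 at thr3, giving (1, 0, 0, 1)
H (invocation 14): componentwise max over VC(E)=(0, 2, 0, 0), +1 at thr1, giving (0, 3, 0, 0)
G (invocation 13): componentwise max over VC(F)=(1, 0, 0, 1), VC(H)=(0, 3, 0, 0), +1 at thr3, giving (1, 3, 0, 2)
target: VC(F) = (1, 0, 0, 1)

(1, 0, 0, 1)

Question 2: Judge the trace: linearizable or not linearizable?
one valid linearization: C, A, D, B, F, E, H, G
step 1: C pop() → empty — stack <>
step 2: A push(25) — stack <25>
step 3: D pop() → 25 — stack <>
step 4: B push(83) — stack <83>
step 5: F pop() → 83 — stack <>
step 6: E push(64) — stack <64>
step 7: H push(6) — stack <64,6>
step 8: G pop() → 6 — stack <64>

linearizable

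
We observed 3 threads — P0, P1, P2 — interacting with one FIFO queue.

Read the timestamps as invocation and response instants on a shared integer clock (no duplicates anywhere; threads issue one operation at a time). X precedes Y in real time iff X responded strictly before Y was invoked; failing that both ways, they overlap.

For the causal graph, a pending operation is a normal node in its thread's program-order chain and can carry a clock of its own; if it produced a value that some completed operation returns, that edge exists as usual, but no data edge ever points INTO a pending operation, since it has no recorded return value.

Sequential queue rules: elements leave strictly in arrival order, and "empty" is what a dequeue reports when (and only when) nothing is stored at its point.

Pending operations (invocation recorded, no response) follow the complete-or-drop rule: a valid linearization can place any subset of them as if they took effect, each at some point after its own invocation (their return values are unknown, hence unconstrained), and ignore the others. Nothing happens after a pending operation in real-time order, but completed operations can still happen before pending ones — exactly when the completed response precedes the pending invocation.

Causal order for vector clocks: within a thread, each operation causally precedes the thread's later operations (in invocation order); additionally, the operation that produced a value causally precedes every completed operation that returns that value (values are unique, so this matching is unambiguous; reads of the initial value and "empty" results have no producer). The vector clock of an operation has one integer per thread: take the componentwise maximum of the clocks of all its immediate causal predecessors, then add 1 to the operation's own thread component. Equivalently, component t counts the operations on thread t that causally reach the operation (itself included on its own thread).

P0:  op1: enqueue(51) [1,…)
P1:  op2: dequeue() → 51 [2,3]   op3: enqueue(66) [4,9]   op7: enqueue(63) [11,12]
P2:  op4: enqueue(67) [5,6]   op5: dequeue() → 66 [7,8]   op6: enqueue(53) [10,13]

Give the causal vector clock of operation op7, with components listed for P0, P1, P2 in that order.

(1, 3, 0)

op4 (invocation 5): nothing precedes it; P2's component alone gives (0, 0, 1)
op1 (invocation 1): nothing precedes it; P0's component alone gives (1, 0, 0)
invoked at 2, op2 merges VC(op1)=(1, 0, 0) and bumps P1's slot → (1, 1, 0)
invoked at 4, op3 merges VC(op2)=(1, 1, 0) and bumps P1's slot → (1, 2, 0)
invoked at 11, op7 merges VC(op3)=(1, 2, 0) and bumps P1's slot → (1, 3, 0)
invoked at 7, op5 merges VC(op3)=(1, 2, 0), VC(op4)=(0, 0, 1) and bumps P2's slot → (1, 2, 2)
invoked at 10, op6 merges VC(op5)=(1, 2, 2) and bumps P2's slot → (1, 2, 3)
target: VC(op7) = (1, 3, 0)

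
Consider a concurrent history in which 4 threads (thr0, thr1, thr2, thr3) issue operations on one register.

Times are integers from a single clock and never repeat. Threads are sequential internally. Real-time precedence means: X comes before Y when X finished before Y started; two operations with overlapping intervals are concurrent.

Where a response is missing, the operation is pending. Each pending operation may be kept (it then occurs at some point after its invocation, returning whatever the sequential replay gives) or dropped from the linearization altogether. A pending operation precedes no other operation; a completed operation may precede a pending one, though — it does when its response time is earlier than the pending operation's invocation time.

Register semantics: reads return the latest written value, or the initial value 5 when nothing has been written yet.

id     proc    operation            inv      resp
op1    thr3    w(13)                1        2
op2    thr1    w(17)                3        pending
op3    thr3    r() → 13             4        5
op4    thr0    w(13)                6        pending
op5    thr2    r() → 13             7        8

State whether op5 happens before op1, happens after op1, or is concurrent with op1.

after

op5 spans [7,8], op1 spans [1,2]
resp(op1)=2 < inv(op5)=7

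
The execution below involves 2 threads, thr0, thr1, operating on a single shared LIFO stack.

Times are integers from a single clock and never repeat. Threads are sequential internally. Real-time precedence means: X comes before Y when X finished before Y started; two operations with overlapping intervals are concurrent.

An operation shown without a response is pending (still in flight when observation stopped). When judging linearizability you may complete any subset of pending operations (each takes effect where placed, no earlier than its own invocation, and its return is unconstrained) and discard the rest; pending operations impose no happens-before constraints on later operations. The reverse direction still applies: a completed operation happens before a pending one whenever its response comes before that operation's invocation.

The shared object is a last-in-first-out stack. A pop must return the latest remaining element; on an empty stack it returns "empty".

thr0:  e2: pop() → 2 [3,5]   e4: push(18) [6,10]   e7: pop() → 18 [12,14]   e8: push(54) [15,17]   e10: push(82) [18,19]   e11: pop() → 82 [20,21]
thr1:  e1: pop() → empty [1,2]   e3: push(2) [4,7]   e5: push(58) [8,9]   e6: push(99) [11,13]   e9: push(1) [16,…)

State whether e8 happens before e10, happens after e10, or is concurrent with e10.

before

e8 spans [15,17], e10 spans [18,19]
resp(e8)=17 < inv(e10)=18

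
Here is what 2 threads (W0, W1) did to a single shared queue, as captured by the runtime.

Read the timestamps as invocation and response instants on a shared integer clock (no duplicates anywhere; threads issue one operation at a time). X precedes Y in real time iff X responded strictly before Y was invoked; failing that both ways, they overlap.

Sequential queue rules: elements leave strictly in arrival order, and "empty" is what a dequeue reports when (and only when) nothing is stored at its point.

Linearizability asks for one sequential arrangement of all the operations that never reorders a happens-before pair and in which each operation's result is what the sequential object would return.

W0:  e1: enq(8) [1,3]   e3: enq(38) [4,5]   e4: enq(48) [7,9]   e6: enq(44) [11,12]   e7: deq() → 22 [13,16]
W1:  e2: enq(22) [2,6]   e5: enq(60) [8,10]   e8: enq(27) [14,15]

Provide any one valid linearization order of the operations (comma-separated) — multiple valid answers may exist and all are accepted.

step 1: e2 enq(22) — queue <22>
step 2: e1 enq(8) — queue <22,8>
step 3: e3 enq(38) — queue <22,8,38>
step 4: e4 enq(48) — queue <22,8,38,48>
step 5: e5 enq(60) — queue <22,8,38,48,60>
step 6: e6 enq(44) — queue <22,8,38,48,60,44>
step 7: e7 deq() → 22 — queue <8,38,48,60,44>
step 8: e8 enq(27) — queue <8,38,48,60,44,27>

e2, e1, e3, e4, e5, e6, e7, e8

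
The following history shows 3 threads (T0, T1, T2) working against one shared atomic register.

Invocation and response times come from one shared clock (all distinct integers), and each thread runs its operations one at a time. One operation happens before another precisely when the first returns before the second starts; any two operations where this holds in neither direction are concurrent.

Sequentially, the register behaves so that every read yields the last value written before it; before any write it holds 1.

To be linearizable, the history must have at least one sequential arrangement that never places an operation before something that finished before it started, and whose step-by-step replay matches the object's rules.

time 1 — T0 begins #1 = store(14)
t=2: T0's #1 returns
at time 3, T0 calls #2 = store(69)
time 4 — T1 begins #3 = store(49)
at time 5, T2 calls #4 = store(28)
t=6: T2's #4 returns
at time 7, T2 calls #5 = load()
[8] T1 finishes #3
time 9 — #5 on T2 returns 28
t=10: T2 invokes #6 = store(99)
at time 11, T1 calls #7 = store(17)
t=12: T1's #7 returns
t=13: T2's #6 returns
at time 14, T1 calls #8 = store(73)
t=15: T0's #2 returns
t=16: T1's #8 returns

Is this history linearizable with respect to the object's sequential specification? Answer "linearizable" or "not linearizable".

one valid linearization: #1, #2, #3, #4, #5, #6, #7, #8
step 1: #1 store(14) — value 14
step 2: #2 store(69) — value 69
step 3: #3 store(49) — value 49
step 4: #4 store(28) — value 28
step 5: #5 load() → 28 — value 28
step 6: #6 store(99) — value 99
step 7: #7 store(17) — value 17
step 8: #8 store(73) — value 73

linearizable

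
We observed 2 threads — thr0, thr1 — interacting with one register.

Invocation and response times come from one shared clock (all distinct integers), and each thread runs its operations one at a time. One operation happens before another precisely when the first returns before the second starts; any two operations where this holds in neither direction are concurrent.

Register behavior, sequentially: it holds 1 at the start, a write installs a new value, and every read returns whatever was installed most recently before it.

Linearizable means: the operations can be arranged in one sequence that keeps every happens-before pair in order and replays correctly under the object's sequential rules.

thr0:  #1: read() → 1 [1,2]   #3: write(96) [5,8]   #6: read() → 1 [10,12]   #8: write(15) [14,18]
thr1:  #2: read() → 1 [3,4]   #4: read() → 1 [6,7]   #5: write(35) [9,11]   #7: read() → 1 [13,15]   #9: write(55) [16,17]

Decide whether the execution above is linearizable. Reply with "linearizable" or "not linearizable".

not linearizable

through event 11 a valid linearization exists; event 12 (#6 responding at time 12) ends that
real-time-consistent orders of the 6 completed operations: 4 — all fail the register replay
for example #1, #2, #3, #4, #5, #6 fails at step 4: #4 read() → 1 is not legal there
for example #1, #2, #3, #4, #6, #5 fails at step 4: #4 read() → 1 is not legal there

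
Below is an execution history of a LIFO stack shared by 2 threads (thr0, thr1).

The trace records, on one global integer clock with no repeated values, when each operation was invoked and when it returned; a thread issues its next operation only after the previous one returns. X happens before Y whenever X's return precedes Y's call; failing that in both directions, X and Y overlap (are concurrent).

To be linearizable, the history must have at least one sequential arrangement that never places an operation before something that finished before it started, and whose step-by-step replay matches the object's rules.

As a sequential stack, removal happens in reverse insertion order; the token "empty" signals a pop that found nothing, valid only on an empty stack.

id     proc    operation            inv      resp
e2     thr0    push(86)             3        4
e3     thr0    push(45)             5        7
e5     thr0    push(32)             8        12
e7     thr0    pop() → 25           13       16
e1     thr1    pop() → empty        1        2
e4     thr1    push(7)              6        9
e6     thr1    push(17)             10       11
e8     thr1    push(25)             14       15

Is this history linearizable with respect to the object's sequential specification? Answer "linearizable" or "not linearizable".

witness order: e1, e2, e3, e4, e5, e6, e8, e7
step 1: e1 pop() → empty — stack <>
step 2: e2 push(86) — stack <86>
step 3: e3 push(45) — stack <86,45>
step 4: e4 push(7) — stack <86,45,7>
step 5: e5 push(32) — stack <86,45,7,32>
step 6: e6 push(17) — stack <86,45,7,32,17>
step 7: e8 push(25) — stack <86,45,7,32,17,25>
step 8: e7 pop() → 25 — stack <86,45,7,32,17>

linearizable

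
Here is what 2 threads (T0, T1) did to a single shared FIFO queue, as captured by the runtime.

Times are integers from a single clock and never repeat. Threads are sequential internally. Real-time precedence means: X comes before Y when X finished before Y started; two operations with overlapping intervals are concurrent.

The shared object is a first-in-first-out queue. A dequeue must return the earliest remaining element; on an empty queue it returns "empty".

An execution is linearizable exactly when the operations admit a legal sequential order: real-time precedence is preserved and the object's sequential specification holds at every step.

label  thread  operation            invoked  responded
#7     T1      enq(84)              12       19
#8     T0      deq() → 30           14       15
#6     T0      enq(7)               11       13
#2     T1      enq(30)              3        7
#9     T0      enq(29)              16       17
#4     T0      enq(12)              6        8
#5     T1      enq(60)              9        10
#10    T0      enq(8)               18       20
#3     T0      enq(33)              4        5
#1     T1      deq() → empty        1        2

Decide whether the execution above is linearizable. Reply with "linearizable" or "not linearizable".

one valid linearization: #1, #2, #3, #4, #5, #6, #7, #8, #9, #10
1. #1 deq() → empty, leaving queue <>
2. #2 enq(30), leaving queue <30>
3. #3 enq(33), leaving queue <30,33>
4. #4 enq(12), leaving queue <30,33,12>
5. #5 enq(60), leaving queue <30,33,12,60>
6. #6 enq(7), leaving queue <30,33,12,60,7>
7. #7 enq(84), leaving queue <30,33,12,60,7,84>
8. #8 deq() → 30, leaving queue <33,12,60,7,84>
9. #9 enq(29), leaving queue <33,12,60,7,84,29>
10. #10 enq(8), leaving queue <33,12,60,7,84,29,8>

linearizable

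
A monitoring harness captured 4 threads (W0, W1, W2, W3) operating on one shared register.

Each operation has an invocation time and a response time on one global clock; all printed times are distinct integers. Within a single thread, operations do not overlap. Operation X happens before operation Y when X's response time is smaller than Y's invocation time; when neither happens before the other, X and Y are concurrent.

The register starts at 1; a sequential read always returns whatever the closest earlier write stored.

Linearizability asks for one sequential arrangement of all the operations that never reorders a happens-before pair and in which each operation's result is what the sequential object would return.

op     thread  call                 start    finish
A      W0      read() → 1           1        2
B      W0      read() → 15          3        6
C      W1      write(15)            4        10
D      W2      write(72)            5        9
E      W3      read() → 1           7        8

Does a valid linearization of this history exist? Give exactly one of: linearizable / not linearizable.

not linearizable

cut after 7 events: linearizable; cut after 8 events (E responds, time 8): not linearizable
exhaustive check: the 3 completed register ops admit one real-time order; illegal
including or dropping the 2 pending operations (C, D) in any combination fails
one such order, A, B, E (pending dropped), breaks at step 2 where B read() → 15 is illegal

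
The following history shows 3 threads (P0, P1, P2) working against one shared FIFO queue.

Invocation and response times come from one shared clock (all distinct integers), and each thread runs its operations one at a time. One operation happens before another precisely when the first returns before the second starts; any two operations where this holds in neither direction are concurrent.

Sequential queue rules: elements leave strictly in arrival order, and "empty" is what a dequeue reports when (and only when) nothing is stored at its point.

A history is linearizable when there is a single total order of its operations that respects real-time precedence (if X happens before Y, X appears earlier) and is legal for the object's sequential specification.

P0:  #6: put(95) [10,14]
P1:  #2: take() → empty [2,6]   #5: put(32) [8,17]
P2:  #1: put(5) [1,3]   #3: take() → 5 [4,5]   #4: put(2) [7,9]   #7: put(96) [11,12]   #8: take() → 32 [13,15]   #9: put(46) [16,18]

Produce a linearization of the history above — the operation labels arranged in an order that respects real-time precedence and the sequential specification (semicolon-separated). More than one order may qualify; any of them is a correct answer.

step 1: #1 put(5) — queue <5>
step 2: #3 take() → 5 — queue <>
step 3: #2 take() → empty — queue <>
step 4: #5 put(32) — queue <32>
step 5: #4 put(2) — queue <32,2>
step 6: #6 put(95) — queue <32,2,95>
step 7: #7 put(96) — queue <32,2,95,96>
step 8: #8 take() → 32 — queue <2,95,96>
step 9: #9 put(46) — queue <2,95,96,46>

#1; #3; #2; #5; #4; #6; #7; #8; #9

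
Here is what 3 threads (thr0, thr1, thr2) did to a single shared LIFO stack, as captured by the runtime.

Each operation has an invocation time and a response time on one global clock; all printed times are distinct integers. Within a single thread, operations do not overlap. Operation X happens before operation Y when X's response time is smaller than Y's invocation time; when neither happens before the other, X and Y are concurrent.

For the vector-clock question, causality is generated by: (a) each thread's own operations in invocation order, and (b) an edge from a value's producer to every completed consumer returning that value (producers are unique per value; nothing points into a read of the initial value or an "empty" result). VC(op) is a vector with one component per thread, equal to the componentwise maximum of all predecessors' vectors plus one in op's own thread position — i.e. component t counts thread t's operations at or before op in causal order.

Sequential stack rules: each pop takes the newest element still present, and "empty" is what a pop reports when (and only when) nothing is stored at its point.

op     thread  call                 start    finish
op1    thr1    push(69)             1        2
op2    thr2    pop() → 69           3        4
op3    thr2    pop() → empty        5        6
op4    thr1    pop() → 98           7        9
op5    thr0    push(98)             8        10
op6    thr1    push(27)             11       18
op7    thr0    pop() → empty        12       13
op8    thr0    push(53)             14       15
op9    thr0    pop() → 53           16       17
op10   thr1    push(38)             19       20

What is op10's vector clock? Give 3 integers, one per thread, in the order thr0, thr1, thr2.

(1, 4, 0)

invoked at 1, op1 has no predecessors; its own thr1 bump gives (0, 1, 0)
invoked at 8, op5 has no predecessors; its own thr0 bump gives (1, 0, 0)
op2 (invocation 3): componentwise max over VC(op1)=(0, 1, 0), +1 at thr2, giving (0, 1, 1)
op7 (invocation 12): componentwise max over VC(op5)=(1, 0, 0), +1 at thr0, giving (2, 0, 0)
op3 (invocation 5): componentwise max over VC(op2)=(0, 1, 1), +1 at thr2, giving (0, 1, 2)
op4 (invocation 7): componentwise max over VC(op1)=(0, 1, 0), VC(op5)=(1, 0, 0), +1 at thr1, giving (1, 2, 0)
op8 (invocation 14): componentwise max over VC(op7)=(2, 0, 0), +1 at thr0, giving (3, 0, 0)
op6 (invocation 11): componentwise max over VC(op4)=(1, 2, 0), +1 at thr1, giving (1, 3, 0)
op9 (invocation 16): componentwise max over VC(op8)=(3, 0, 0), +1 at thr0, giving (4, 0, 0)
op10 (invocation 19): componentwise max over VC(op6)=(1, 3, 0), +1 at thr1, giving (1, 4, 0)
target: VC(op10) = (1, 4, 0)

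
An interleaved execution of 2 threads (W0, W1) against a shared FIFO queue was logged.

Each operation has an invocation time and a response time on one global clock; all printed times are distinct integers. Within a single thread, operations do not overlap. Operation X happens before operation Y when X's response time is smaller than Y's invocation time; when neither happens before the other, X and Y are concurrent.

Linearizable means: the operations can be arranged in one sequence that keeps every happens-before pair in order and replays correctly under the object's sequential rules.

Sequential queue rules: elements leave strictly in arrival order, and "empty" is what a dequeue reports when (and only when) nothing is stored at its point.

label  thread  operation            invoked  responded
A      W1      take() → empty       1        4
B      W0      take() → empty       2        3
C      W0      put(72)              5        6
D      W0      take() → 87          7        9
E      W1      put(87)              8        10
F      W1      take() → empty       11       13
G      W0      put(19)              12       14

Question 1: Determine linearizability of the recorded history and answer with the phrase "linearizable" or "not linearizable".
events 1..8 are fine; event 9 — the response of D at time 9 — makes the prefix non-linearizable
checked exhaustively: 2 real-time-consistent orders of 4 completed operations, zero legal FIFO queue replays
completion choices over the 1 pending operation (E) were checked; none helps
take A, B, C, D (pending dropped): step 4 already fails, because D take() → 87 cannot occur there
take B, A, C, D (pending dropped): step 4 already fails, because D take() → 87 cannot occur there

not linearizable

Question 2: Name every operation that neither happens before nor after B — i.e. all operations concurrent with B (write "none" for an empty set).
Answer: A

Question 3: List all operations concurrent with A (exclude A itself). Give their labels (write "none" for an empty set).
Answer: B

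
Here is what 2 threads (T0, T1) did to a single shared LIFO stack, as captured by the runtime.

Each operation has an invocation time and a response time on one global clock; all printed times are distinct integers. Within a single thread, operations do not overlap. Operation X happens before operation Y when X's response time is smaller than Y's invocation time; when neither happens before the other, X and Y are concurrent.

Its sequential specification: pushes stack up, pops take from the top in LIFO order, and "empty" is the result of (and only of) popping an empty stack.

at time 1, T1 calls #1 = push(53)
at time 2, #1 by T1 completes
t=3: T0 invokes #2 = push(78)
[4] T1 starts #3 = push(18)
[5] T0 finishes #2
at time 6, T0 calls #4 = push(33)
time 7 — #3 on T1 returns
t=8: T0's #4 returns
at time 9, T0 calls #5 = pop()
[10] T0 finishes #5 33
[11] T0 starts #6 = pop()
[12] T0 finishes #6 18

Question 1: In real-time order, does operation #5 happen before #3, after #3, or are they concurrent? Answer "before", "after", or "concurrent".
#5 spans [9,10], #3 spans [4,7]
resp(#3)=7 < inv(#5)=9

after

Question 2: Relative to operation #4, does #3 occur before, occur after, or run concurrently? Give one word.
#3 spans [4,7], #4 spans [6,8]
the intervals overlap in both directions

concurrent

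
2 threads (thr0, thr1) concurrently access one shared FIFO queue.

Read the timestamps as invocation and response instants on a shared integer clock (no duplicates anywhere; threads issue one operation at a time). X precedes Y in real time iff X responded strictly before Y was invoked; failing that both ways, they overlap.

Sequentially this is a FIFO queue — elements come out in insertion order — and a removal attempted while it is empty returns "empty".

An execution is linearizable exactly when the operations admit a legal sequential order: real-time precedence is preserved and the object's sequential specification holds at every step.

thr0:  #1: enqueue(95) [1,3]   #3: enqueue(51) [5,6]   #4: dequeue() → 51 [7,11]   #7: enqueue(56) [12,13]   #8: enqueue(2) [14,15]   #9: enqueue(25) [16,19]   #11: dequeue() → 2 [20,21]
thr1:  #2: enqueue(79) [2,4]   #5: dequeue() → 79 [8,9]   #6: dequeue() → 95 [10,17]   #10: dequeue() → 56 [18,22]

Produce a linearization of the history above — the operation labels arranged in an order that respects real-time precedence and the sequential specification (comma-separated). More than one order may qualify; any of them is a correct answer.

#2, #1, #3, #5, #6, #4, #7, #8, #9, #10, #11

after step 1 (#2 enqueue(79)): queue <79>
after step 2 (#1 enqueue(95)): queue <79,95>
after step 3 (#3 enqueue(51)): queue <79,95,51>
after step 4 (#5 dequeue() → 79): queue <95,51>
after step 5 (#6 dequeue() → 95): queue <51>
after step 6 (#4 dequeue() → 51): queue <>
after step 7 (#7 enqueue(56)): queue <56>
after step 8 (#8 enqueue(2)): queue <56,2>
after step 9 (#9 enqueue(25)): queue <56,2,25>
after step 10 (#10 dequeue() → 56): queue <2,25>
after step 11 (#11 dequeue() → 2): queue <25>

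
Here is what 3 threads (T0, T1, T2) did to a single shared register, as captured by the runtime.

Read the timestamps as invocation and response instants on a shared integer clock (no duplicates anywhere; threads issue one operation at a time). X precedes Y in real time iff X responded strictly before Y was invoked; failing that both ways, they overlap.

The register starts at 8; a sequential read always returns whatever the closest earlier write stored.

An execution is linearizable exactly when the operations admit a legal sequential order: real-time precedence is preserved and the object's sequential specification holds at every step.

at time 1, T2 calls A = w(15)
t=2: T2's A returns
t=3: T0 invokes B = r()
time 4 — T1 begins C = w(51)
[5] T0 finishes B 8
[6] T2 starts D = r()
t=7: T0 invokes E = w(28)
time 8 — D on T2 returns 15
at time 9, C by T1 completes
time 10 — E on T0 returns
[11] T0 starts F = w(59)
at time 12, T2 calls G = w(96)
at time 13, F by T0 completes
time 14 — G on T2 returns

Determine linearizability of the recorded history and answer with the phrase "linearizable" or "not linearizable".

not linearizable

already the first 5 events (up to B's response at time 5) admit no linearization; the first 4 still do
a single order respects real time; the 2 completed register operations fail replay along it
no completion choice of the 1 pending operation (C) rescues it — every subset was tried
sample order A, B (pending dropped) stalls at step 2 — B r() → 8 has no legal effect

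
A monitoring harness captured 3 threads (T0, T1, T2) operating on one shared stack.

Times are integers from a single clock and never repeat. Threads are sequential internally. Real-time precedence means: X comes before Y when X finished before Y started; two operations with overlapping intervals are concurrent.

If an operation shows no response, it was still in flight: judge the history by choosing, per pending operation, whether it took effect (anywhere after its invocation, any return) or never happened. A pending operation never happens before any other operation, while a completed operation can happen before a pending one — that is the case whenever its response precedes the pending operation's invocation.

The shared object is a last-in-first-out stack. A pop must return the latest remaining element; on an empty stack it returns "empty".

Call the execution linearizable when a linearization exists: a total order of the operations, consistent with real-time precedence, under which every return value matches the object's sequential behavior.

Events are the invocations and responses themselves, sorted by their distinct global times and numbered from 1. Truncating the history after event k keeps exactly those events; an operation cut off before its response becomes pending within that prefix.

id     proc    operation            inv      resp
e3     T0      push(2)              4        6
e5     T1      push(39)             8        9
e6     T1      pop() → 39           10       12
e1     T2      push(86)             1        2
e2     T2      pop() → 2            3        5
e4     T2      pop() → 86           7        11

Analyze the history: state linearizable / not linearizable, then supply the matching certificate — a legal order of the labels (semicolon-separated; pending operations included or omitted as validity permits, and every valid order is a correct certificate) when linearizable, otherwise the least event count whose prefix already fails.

after step 1 (e1 push(86)): stack <86>
after step 2 (e3 push(2)): stack <86,2>
after step 3 (e2 pop() → 2): stack <86>
after step 4 (e4 pop() → 86): stack <>
after step 5 (e5 push(39)): stack <39>
after step 6 (e6 pop() → 39): stack <>

linearizable — witness: e1; e3; e2; e4; e5; e6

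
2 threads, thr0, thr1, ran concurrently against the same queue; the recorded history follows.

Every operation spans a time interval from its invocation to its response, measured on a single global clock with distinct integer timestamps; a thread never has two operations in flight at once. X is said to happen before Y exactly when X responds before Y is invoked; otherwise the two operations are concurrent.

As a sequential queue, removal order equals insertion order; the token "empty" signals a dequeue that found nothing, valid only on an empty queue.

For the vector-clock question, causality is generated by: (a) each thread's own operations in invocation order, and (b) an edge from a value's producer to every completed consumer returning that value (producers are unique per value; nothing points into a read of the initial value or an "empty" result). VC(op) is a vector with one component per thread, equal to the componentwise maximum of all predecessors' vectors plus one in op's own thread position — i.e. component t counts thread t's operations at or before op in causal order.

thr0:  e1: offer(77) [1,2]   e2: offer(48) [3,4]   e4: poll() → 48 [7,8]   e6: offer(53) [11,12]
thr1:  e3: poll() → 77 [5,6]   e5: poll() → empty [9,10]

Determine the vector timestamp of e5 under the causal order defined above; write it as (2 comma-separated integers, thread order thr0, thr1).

(1, 2)

VC(e1, invoked at 1): no causal predecessors; +1 on thr0 → (1, 0)
e3 (invocation 5): componentwise max over VC(e1)=(1, 0), +1 at thr1, giving (1, 1)
e2 (invocation 3): componentwise max over VC(e1)=(1, 0), +1 at thr0, giving (2, 0)
e5 (invocation 9): componentwise max over VC(e3)=(1, 1), +1 at thr1, giving (1, 2)
e4 (invocation 7): componentwise max over VC(e2)=(2, 0), +1 at thr0, giving (3, 0)
e6 (invocation 11): componentwise max over VC(e4)=(3, 0), +1 at thr0, giving (4, 0)
target: VC(e5) = (1, 2)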